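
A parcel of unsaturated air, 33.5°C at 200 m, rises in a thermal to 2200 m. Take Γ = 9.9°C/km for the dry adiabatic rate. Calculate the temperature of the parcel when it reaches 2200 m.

From 200 m to 2200 m (dry adiabatic): cools by 9.9 × 2 = 19.8°C, giving 13.7°C.

13.7°C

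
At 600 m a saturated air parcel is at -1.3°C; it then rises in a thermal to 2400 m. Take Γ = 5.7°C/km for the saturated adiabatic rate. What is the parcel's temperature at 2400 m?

600–2400 m, saturated adiabatic: Δz = 1.8 km ⇒ ΔT = -10.26°C; T = -11.56°C

-11.56°C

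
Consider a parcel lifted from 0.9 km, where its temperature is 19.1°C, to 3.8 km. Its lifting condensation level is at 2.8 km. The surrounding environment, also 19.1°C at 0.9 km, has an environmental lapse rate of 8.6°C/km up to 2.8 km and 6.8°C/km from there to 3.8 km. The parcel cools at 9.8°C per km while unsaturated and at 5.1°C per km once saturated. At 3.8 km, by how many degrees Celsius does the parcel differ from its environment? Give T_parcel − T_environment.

-0.58°C (parcel cooler than environment)

Parcel:
  Dry to 2800 m: -9.8 × 1.9 km = -18.62°C, so T = 0.48°C.
  Saturated to 3800 m: -5.1 × 1 km = -5.1°C, so T = -4.62°C.
Environment:
  Environment, lower layer to 2800 m: -8.6 × 1.9 km = -16.34°C, so T = 2.76°C.
  Environment, upper layer to 3800 m: -6.8 × 1 km = -6.8°C, so T = -4.04°C.
T_parcel − T_env = -4.62 − (-4.04) = -0.58°C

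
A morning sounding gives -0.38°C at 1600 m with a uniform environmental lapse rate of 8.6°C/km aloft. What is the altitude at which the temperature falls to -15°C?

Height above start = (-0.38 − (-15)) / 8.6 = 1.7 km
Altitude = 1600 m + 1700 m = 3300 m

3300 m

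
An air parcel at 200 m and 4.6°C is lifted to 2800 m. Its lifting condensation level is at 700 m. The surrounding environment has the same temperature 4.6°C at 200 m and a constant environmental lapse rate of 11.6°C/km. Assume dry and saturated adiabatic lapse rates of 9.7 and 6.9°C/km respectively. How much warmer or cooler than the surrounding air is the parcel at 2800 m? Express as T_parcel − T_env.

Parcel:
  200 → 700 m (dry, 9.7°C/km): ΔT = -9.7 × 0.5 = -4.85°C → T = -0.25°C
  700 → 2800 m (saturated, 6.9°C/km): ΔT = -6.9 × 2.1 = -14.49°C → T = -14.74°C
Environment:
  200 → 2800 m (environment, 11.6°C/km): ΔT = -11.6 × 2.6 = -30.16°C → T = -25.56°C
T_parcel − T_env = -14.74 − (-25.56) = +10.82°C

+10.82°C (parcel warmer than environment)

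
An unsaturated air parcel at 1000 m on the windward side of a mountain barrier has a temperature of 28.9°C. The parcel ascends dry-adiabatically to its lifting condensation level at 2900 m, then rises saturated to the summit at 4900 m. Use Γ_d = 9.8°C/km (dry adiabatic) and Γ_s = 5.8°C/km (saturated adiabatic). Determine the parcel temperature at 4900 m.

-1.32°C

Dry to 2900 m: -9.8 × 1.9 km = -18.62°C, so T = 10.28°C.
Saturated to 4900 m: -5.8 × 2 km = -11.6°C, so T = -1.32°C.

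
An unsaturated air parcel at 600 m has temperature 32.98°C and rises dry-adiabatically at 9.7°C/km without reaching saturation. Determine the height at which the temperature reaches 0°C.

4000 m

Height above start = (32.98 − 0) / 9.7 = 3.4 km
Altitude = 600 m + 3400 m = 4000 m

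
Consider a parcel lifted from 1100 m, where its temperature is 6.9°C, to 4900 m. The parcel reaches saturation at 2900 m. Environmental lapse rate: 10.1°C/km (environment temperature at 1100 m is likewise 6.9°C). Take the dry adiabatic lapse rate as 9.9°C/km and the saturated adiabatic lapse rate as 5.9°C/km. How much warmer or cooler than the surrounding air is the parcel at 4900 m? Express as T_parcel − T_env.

+8.76°C (parcel warmer than environment)

Parcel:
  1100–2900 m, dry: Δz = 1.8 km ⇒ ΔT = -17.82°C; T = -10.92°C
  2900–4900 m, saturated: Δz = 2 km ⇒ ΔT = -11.8°C; T = -22.72°C
Environment:
  1100–4900 m, environment: Δz = 3.8 km ⇒ ΔT = -38.38°C; T = -31.48°C
T_parcel − T_env = -22.72 − (-31.48) = +8.76°C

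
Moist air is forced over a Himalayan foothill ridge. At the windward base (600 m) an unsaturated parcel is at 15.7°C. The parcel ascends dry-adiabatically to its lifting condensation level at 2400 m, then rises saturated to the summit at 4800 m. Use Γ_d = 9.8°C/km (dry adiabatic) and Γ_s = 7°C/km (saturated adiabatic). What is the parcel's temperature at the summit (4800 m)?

600 → 2400 m (dry, 9.8°C/km): ΔT = -9.8 × 1.8 = -17.64°C → T = -1.94°C
2400 → 4800 m (saturated, 7°C/km): ΔT = -7 × 2.4 = -16.8°C → T = -18.74°C

-18.74°C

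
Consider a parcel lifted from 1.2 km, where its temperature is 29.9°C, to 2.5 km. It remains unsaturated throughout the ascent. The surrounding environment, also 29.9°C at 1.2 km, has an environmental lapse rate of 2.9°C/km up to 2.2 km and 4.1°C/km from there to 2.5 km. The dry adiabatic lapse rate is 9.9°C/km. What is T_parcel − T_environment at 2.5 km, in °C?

Parcel:
  1200 → 2500 m (dry, 9.9°C/km): ΔT = -9.9 × 1.3 = -12.87°C → T = 17.03°C
Environment:
  1200 → 2200 m (environment, lower layer, 2.9°C/km): ΔT = -2.9 × 1 = -2.9°C → T = 27°C
  2200 → 2500 m (environment, upper layer, 4.1°C/km): ΔT = -4.1 × 0.3 = -1.23°C → T = 25.77°C
T_parcel − T_env = 17.03 − 25.77 = -8.74°C

-8.74°C (parcel cooler than environment)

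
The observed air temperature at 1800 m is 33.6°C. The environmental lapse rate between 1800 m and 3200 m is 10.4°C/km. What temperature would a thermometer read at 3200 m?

19.04°C

1800–3200 m, environmental: Δz = 1.4 km ⇒ ΔT = -14.56°C; T = 19.04°C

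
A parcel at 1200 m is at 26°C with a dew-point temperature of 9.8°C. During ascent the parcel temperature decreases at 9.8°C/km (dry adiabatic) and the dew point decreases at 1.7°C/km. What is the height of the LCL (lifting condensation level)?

T and T_d converge at 9.8 − 1.7 = 8.1°C per km
Height above start = (26 − 9.8) / 8.1 = 2 km
LCL altitude = 1200 m + 2000 m = 3200 m

3200 m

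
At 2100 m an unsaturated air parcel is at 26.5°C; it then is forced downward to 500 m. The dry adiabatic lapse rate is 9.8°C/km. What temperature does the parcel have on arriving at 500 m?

2100–500 m, dry adiabatic: Δz = 1.6 km ⇒ ΔT = +15.68°C; T = 42.18°C

42.18°C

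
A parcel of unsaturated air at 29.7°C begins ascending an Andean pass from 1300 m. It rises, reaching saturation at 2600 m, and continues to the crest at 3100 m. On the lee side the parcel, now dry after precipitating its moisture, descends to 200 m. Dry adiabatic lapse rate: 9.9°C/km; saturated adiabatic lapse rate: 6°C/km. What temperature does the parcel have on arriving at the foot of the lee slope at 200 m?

1300 → 2600 m (dry, 9.9°C/km): ΔT = -9.9 × 1.3 = -12.87°C → T = 16.83°C
2600 → 3100 m (saturated, 6°C/km): ΔT = -6 × 0.5 = -3°C → T = 13.83°C
3100 → 200 m (dry descent, 9.9°C/km): ΔT = +9.9 × 2.9 = +28.71°C → T = 42.54°C

42.54°C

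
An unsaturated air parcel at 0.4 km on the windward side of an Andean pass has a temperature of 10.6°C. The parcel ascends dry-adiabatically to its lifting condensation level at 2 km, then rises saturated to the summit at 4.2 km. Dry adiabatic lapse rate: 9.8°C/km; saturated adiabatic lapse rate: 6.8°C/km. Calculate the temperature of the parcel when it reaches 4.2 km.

-20.04°C

From 400 m to 2000 m (dry): cools by 9.8 × 1.6 = 15.68°C, giving -5.08°C.
From 2000 m to 4200 m (saturated): cools by 6.8 × 2.2 = 14.96°C, giving -20.04°C.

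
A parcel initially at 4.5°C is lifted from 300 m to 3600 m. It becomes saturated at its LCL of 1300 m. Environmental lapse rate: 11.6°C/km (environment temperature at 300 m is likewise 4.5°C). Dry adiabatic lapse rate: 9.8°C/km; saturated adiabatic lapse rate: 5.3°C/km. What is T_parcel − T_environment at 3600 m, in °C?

+16.29°C (parcel warmer than environment)

Parcel:
  300–1300 m, dry: Δz = 1 km ⇒ ΔT = -9.8°C; T = -5.3°C
  1300–3600 m, saturated: Δz = 2.3 km ⇒ ΔT = -12.19°C; T = -17.49°C
Environment:
  300–3600 m, environment: Δz = 3.3 km ⇒ ΔT = -38.28°C; T = -33.78°C
T_parcel − T_env = -17.49 − (-33.78) = +16.29°C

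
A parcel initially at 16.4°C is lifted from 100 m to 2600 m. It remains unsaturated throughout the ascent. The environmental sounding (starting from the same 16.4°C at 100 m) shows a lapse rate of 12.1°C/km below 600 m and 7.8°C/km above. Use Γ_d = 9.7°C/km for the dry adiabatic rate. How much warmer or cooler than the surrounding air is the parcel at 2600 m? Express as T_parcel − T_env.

Parcel:
  100–2600 m, dry: Δz = 2.5 km ⇒ ΔT = -24.25°C; T = -7.85°C
Environment:
  100–600 m, environment, lower layer: Δz = 0.5 km ⇒ ΔT = -6.05°C; T = 10.35°C
  600–2600 m, environment, upper layer: Δz = 2 km ⇒ ΔT = -15.6°C; T = -5.25°C
T_parcel − T_env = -7.85 − (-5.25) = -2.6°C

-2.6°C (parcel cooler than environment)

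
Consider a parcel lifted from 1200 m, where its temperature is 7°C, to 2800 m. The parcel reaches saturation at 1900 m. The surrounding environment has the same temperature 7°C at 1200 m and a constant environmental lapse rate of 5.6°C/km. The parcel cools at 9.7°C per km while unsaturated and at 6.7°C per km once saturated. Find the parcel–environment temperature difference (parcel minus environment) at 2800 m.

Parcel:
  From 1200 m to 1900 m (dry): cools by 9.7 × 0.7 = 6.79°C, giving 0.21°C.
  From 1900 m to 2800 m (saturated): cools by 6.7 × 0.9 = 6.03°C, giving -5.82°C.
Environment:
  From 1200 m to 2800 m (environment): cools by 5.6 × 1.6 = 8.96°C, giving -1.96°C.
T_parcel − T_env = -5.82 − (-1.96) = -3.86°C

-3.86°C (parcel cooler than environment)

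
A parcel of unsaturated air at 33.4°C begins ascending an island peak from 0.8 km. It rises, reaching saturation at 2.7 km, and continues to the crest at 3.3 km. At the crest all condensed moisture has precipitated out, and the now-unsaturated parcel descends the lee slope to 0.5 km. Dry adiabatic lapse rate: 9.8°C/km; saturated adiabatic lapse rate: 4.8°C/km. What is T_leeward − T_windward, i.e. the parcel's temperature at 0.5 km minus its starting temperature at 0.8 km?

+5.94°C

From 800 m to 2700 m (dry): cools by 9.8 × 1.9 = 18.62°C, giving 14.78°C.
From 2700 m to 3300 m (saturated): cools by 4.8 × 0.6 = 2.88°C, giving 11.9°C.
From 3300 m to 500 m (dry descent): warms by 9.8 × 2.8 = 27.44°C, giving 39.34°C.
Net change vs windward start: 39.34 − 33.4 = +5.94°C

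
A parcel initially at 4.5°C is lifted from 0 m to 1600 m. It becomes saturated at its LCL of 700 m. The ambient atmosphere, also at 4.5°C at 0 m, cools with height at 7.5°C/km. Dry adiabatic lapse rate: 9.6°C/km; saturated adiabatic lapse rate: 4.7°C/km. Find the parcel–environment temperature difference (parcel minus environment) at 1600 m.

+1.05°C (parcel warmer than environment)

Parcel:
  Dry to 700 m: -9.6 × 0.7 km = -6.72°C, so T = -2.22°C.
  Saturated to 1600 m: -4.7 × 0.9 km = -4.23°C, so T = -6.45°C.
Environment:
  Environment to 1600 m: -7.5 × 1.6 km = -12°C, so T = -7.5°C.
T_parcel − T_env = -6.45 − (-7.5) = +1.05°C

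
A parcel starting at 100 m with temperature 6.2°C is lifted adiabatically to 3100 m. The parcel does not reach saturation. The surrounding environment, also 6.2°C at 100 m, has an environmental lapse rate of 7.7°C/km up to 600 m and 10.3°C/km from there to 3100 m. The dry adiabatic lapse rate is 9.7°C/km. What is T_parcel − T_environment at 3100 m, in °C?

+0.5°C (parcel warmer than environment)

Parcel:
  100–3100 m, dry: Δz = 3 km ⇒ ΔT = -29.1°C; T = -22.9°C
Environment:
  100–600 m, environment, lower layer: Δz = 0.5 km ⇒ ΔT = -3.85°C; T = 2.35°C
  600–3100 m, environment, upper layer: Δz = 2.5 km ⇒ ΔT = -25.75°C; T = -23.4°C
T_parcel − T_env = -22.9 − (-23.4) = +0.5°C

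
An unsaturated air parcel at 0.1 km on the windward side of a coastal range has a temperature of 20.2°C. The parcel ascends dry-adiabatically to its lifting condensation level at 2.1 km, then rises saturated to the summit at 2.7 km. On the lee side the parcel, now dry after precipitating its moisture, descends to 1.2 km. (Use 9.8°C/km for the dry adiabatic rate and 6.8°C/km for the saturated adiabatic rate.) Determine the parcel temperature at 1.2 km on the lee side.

100 → 2100 m (dry, 9.8°C/km): ΔT = -9.8 × 2 = -19.6°C → T = 0.6°C
2100 → 2700 m (saturated, 6.8°C/km): ΔT = -6.8 × 0.6 = -4.08°C → T = -3.48°C
2700 → 1200 m (dry descent, 9.8°C/km): ΔT = +9.8 × 1.5 = +14.7°C → T = 11.22°C

11.22°C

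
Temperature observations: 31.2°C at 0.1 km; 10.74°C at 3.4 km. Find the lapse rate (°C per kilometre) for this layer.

Γ = −ΔT/Δz = (31.2 − 10.74) / (3400 − 100) m
  = 20.46°C / 3.3 km = 6.2°C/km

6.2°C/km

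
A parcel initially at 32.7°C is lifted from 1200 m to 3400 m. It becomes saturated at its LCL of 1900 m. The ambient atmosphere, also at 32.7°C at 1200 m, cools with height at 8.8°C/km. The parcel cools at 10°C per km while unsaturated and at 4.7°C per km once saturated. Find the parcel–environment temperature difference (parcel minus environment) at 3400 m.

+5.31°C (parcel warmer than environment)

Parcel:
  1200–1900 m, dry: Δz = 0.7 km ⇒ ΔT = -7°C; T = 25.7°C
  1900–3400 m, saturated: Δz = 1.5 km ⇒ ΔT = -7.05°C; T = 18.65°C
Environment:
  1200–3400 m, environment: Δz = 2.2 km ⇒ ΔT = -19.36°C; T = 13.34°C
T_parcel − T_env = 18.65 − 13.34 = +5.31°C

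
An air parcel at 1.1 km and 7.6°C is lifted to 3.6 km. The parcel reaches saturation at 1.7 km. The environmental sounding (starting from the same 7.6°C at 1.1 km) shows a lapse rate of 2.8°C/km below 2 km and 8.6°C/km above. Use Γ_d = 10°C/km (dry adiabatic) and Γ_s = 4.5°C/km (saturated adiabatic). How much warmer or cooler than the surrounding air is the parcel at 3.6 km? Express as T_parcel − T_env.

+1.73°C (parcel warmer than environment)

Parcel:
  Dry to 1700 m: -10 × 0.6 km = -6°C, so T = 1.6°C.
  Saturated to 3600 m: -4.5 × 1.9 km = -8.55°C, so T = -6.95°C.
Environment:
  Environment, lower layer to 2000 m: -2.8 × 0.9 km = -2.52°C, so T = 5.08°C.
  Environment, upper layer to 3600 m: -8.6 × 1.6 km = -13.76°C, so T = -8.68°C.
T_parcel − T_env = -6.95 − (-8.68) = +1.73°C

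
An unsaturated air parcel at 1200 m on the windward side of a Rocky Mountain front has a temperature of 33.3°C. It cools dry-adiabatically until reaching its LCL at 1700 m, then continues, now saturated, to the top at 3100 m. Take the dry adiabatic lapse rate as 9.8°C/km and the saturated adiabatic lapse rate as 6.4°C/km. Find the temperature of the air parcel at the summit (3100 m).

1200–1700 m, dry: Δz = 0.5 km ⇒ ΔT = -4.9°C; T = 28.4°C
1700–3100 m, saturated: Δz = 1.4 km ⇒ ΔT = -8.96°C; T = 19.44°C

19.44°C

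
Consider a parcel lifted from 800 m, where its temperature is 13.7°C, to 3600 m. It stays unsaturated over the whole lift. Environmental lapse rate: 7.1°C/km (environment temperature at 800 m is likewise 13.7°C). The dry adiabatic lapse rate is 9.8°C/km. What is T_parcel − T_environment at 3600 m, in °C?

-7.56°C (parcel cooler than environment)

Parcel:
  From 800 m to 3600 m (dry): cools by 9.8 × 2.8 = 27.44°C, giving -13.74°C.
Environment:
  From 800 m to 3600 m (environment): cools by 7.1 × 2.8 = 19.88°C, giving -6.18°C.
T_parcel − T_env = -13.74 − (-6.18) = -7.56°C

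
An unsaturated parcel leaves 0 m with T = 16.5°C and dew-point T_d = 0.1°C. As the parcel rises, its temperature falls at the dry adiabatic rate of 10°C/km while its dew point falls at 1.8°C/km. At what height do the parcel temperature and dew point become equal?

T and T_d converge at 10 − 1.8 = 8.2°C per km
Height above start = (16.5 − 0.1) / 8.2 = 2 km
LCL altitude = 0 m + 2000 m = 2000 m

2000 m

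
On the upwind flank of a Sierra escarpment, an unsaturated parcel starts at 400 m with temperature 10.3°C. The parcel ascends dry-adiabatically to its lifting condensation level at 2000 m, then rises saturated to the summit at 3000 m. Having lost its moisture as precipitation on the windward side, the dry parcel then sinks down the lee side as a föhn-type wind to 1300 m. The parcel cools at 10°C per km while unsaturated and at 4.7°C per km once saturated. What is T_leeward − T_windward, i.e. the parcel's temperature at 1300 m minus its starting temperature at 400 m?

From 400 m to 2000 m (dry): cools by 10 × 1.6 = 16°C, giving -5.7°C.
From 2000 m to 3000 m (saturated): cools by 4.7 × 1 = 4.7°C, giving -10.4°C.
From 3000 m to 1300 m (dry descent): warms by 10 × 1.7 = 17°C, giving 6.6°C.
Net change vs windward start: 6.6 − 10.3 = -3.7°C

-3.7°C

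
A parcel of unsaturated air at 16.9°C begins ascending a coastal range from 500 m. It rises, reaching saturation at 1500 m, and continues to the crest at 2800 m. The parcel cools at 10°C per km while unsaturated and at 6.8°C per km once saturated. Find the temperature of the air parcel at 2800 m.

-1.94°C

500 → 1500 m (dry, 10°C/km): ΔT = -10 × 1 = -10°C → T = 6.9°C
1500 → 2800 m (saturated, 6.8°C/km): ΔT = -6.8 × 1.3 = -8.84°C → T = -1.94°C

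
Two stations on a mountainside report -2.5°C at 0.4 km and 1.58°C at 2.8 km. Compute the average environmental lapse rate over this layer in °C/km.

Γ = −ΔT/Δz = (-2.5 − 1.58) / (2800 − 400) m
  = -4.08°C / 2.4 km = -1.7°C/km

-1.7°C/km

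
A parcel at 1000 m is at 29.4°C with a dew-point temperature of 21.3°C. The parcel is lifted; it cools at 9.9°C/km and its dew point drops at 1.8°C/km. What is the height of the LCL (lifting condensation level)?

2000 m

T and T_d converge at 9.9 − 1.8 = 8.1°C per km
Height above start = (29.4 − 21.3) / 8.1 = 1 km
LCL altitude = 1000 m + 1000 m = 2000 m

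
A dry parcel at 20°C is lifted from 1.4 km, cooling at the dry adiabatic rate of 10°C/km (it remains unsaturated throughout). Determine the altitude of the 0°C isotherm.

Height above start = (20 − 0) / 10 = 2 km
Altitude = 1400 m + 2000 m = 3400 m

3.4 km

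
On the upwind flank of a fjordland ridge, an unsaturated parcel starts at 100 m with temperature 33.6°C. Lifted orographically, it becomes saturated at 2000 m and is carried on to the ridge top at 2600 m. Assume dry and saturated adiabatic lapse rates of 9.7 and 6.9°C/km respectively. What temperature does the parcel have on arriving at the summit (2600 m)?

11.03°C

100 → 2000 m (dry, 9.7°C/km): ΔT = -9.7 × 1.9 = -18.43°C → T = 15.17°C
2000 → 2600 m (saturated, 6.9°C/km): ΔT = -6.9 × 0.6 = -4.14°C → T = 11.03°C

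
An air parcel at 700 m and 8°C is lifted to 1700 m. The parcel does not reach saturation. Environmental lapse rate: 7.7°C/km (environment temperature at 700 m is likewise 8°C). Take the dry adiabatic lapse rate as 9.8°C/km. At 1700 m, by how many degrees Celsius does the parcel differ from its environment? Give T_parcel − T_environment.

-2.1°C (parcel cooler than environment)

Parcel:
  700 → 1700 m (dry, 9.8°C/km): ΔT = -9.8 × 1 = -9.8°C → T = -1.8°C
Environment:
  700 → 1700 m (environment, 7.7°C/km): ΔT = -7.7 × 1 = -7.7°C → T = 0.3°C
T_parcel − T_env = -1.8 − 0.3 = -2.1°C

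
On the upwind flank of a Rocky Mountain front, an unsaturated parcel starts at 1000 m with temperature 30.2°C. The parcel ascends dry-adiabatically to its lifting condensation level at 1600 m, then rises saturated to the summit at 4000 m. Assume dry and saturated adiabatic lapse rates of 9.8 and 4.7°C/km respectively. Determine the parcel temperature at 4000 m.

From 1000 m to 1600 m (dry): cools by 9.8 × 0.6 = 5.88°C, giving 24.32°C.
From 1600 m to 4000 m (saturated): cools by 4.7 × 2.4 = 11.28°C, giving 13.04°C.

13.04°C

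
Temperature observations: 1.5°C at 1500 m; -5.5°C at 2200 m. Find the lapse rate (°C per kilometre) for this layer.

10°C/km

Γ = −ΔT/Δz = (1.5 − (-5.5)) / (2200 − 1500) m
  = 7°C / 0.7 km = 10°C/km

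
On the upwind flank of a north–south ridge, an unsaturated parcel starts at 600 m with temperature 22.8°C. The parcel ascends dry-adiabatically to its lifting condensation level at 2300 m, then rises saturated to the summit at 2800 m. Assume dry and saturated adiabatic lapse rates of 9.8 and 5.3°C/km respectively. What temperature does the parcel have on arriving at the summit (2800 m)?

600 → 2300 m (dry, 9.8°C/km): ΔT = -9.8 × 1.7 = -16.66°C → T = 6.14°C
2300 → 2800 m (saturated, 5.3°C/km): ΔT = -5.3 × 0.5 = -2.65°C → T = 3.49°C

3.49°C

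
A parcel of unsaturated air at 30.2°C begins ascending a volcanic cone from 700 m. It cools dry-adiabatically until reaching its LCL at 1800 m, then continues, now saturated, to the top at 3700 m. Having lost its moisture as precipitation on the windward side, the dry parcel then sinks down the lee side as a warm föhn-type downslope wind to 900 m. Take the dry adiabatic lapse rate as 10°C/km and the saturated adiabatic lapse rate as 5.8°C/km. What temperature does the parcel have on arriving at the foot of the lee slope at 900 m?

36.18°C

700 → 1800 m (dry, 10°C/km): ΔT = -10 × 1.1 = -11°C → T = 19.2°C
1800 → 3700 m (saturated, 5.8°C/km): ΔT = -5.8 × 1.9 = -11.02°C → T = 8.18°C
3700 → 900 m (dry descent, 10°C/km): ΔT = +10 × 2.8 = +28°C → T = 36.18°C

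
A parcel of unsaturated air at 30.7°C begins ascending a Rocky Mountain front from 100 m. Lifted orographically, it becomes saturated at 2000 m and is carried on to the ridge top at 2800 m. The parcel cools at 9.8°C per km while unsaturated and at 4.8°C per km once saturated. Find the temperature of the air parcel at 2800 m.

8.24°C

100 → 2000 m (dry, 9.8°C/km): ΔT = -9.8 × 1.9 = -18.62°C → T = 12.08°C
2000 → 2800 m (saturated, 4.8°C/km): ΔT = -4.8 × 0.8 = -3.84°C → T = 8.24°C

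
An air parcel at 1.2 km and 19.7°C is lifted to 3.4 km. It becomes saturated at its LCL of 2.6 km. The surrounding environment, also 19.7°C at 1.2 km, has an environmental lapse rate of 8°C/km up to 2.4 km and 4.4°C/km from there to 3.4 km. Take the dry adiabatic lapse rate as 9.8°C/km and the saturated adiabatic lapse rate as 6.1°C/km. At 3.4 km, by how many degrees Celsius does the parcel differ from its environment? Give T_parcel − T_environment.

Parcel:
  1200–2600 m, dry: Δz = 1.4 km ⇒ ΔT = -13.72°C; T = 5.98°C
  2600–3400 m, saturated: Δz = 0.8 km ⇒ ΔT = -4.88°C; T = 1.1°C
Environment:
  1200–2400 m, environment, lower layer: Δz = 1.2 km ⇒ ΔT = -9.6°C; T = 10.1°C
  2400–3400 m, environment, upper layer: Δz = 1 km ⇒ ΔT = -4.4°C; T = 5.7°C
T_parcel − T_env = 1.1 − 5.7 = -4.6°C

-4.6°C (parcel cooler than environment)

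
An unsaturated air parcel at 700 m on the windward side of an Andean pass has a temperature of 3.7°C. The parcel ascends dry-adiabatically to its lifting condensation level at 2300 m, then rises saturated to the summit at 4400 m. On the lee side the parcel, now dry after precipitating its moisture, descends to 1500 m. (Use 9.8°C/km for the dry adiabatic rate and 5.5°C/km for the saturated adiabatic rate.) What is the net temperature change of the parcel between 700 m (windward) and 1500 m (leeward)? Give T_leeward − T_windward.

+1.19°C

700 → 2300 m (dry, 9.8°C/km): ΔT = -9.8 × 1.6 = -15.68°C → T = -11.98°C
2300 → 4400 m (saturated, 5.5°C/km): ΔT = -5.5 × 2.1 = -11.55°C → T = -23.53°C
4400 → 1500 m (dry descent, 9.8°C/km): ΔT = +9.8 × 2.9 = +28.42°C → T = 4.89°C
Net change vs windward start: 4.89 − 3.7 = +1.19°C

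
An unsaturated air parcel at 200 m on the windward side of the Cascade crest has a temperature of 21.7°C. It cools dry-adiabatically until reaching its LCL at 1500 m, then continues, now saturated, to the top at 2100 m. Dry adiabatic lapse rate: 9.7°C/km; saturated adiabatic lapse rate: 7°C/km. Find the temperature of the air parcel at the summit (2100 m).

200 → 1500 m (dry, 9.7°C/km): ΔT = -9.7 × 1.3 = -12.61°C → T = 9.09°C
1500 → 2100 m (saturated, 7°C/km): ΔT = -7 × 0.6 = -4.2°C → T = 4.89°C

4.89°C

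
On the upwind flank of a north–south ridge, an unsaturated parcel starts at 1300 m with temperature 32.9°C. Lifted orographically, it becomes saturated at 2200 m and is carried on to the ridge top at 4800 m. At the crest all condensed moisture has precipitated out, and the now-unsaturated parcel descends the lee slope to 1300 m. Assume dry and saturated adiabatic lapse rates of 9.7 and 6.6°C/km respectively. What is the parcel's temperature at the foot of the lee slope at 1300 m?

40.96°C

1300 → 2200 m (dry, 9.7°C/km): ΔT = -9.7 × 0.9 = -8.73°C → T = 24.17°C
2200 → 4800 m (saturated, 6.6°C/km): ΔT = -6.6 × 2.6 = -17.16°C → T = 7.01°C
4800 → 1300 m (dry descent, 9.7°C/km): ΔT = +9.7 × 3.5 = +33.95°C → T = 40.96°C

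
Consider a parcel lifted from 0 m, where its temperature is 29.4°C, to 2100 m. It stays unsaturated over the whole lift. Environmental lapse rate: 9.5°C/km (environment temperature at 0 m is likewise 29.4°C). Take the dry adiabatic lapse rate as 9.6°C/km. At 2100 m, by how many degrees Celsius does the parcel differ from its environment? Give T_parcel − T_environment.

-0.21°C (parcel cooler than environment)

Parcel:
  0 → 2100 m (dry, 9.6°C/km): ΔT = -9.6 × 2.1 = -20.16°C → T = 9.24°C
Environment:
  0 → 2100 m (environment, 9.5°C/km): ΔT = -9.5 × 2.1 = -19.95°C → T = 9.45°C
T_parcel − T_env = 9.24 − 9.45 = -0.21°C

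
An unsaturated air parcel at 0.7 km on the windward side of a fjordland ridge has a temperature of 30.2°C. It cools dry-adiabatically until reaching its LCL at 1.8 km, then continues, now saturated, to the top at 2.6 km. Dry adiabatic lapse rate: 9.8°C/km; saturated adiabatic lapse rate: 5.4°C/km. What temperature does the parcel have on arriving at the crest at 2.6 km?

From 700 m to 1800 m (dry): cools by 9.8 × 1.1 = 10.78°C, giving 19.42°C.
From 1800 m to 2600 m (saturated): cools by 5.4 × 0.8 = 4.32°C, giving 15.1°C.

15.1°C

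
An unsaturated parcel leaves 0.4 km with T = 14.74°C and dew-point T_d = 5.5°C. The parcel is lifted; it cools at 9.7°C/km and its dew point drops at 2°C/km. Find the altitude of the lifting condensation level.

1.6 km

T and T_d converge at 9.7 − 2 = 7.7°C per km
Height above start = (14.74 − 5.5) / 7.7 = 1.2 km
LCL altitude = 400 m + 1200 m = 1600 m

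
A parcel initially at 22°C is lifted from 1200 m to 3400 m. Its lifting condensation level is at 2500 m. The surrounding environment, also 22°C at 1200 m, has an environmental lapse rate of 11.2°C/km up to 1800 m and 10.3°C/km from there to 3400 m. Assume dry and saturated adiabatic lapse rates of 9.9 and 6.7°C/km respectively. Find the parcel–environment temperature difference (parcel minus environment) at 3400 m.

Parcel:
  1200 → 2500 m (dry, 9.9°C/km): ΔT = -9.9 × 1.3 = -12.87°C → T = 9.13°C
  2500 → 3400 m (saturated, 6.7°C/km): ΔT = -6.7 × 0.9 = -6.03°C → T = 3.1°C
Environment:
  1200 → 1800 m (environment, lower layer, 11.2°C/km): ΔT = -11.2 × 0.6 = -6.72°C → T = 15.28°C
  1800 → 3400 m (environment, upper layer, 10.3°C/km): ΔT = -10.3 × 1.6 = -16.48°C → T = -1.2°C
T_parcel − T_env = 3.1 − (-1.2) = +4.3°C

+4.3°C (parcel warmer than environment)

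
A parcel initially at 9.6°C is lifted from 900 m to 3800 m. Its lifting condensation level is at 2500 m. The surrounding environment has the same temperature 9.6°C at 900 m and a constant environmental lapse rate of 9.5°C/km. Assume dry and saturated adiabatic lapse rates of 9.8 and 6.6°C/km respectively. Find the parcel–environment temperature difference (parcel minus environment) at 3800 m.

+3.29°C (parcel warmer than environment)

Parcel:
  900–2500 m, dry: Δz = 1.6 km ⇒ ΔT = -15.68°C; T = -6.08°C
  2500–3800 m, saturated: Δz = 1.3 km ⇒ ΔT = -8.58°C; T = -14.66°C
Environment:
  900–3800 m, environment: Δz = 2.9 km ⇒ ΔT = -27.55°C; T = -17.95°C
T_parcel − T_env = -14.66 − (-17.95) = +3.29°C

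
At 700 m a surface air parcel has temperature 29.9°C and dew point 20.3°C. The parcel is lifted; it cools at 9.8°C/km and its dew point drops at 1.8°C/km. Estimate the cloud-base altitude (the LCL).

T and T_d converge at 9.8 − 1.8 = 8°C per km
Height above start = (29.9 − 20.3) / 8 = 1.2 km
LCL altitude = 700 m + 1200 m = 1900 m

1900 m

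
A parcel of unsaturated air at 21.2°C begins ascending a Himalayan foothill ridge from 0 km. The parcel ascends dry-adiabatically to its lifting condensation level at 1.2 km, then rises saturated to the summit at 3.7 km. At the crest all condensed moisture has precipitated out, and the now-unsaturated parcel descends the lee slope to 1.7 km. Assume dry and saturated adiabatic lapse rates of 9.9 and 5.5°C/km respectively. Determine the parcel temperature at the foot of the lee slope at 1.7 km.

From 0 m to 1200 m (dry): cools by 9.9 × 1.2 = 11.88°C, giving 9.32°C.
From 1200 m to 3700 m (saturated): cools by 5.5 × 2.5 = 13.75°C, giving -4.43°C.
From 3700 m to 1700 m (dry descent): warms by 9.9 × 2 = 19.8°C, giving 15.37°C.

15.37°C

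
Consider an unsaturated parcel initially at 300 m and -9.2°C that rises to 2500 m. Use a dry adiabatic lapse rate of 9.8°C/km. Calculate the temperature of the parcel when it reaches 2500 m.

-30.76°C

Dry adiabatic to 2500 m: -9.8 × 2.2 km = -21.56°C, so T = -30.76°C.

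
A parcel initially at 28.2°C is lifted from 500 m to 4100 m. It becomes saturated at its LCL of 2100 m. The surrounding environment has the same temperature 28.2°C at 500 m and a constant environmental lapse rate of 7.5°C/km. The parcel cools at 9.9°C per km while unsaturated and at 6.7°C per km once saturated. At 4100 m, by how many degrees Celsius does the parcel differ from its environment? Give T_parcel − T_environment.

-2.24°C (parcel cooler than environment)

Parcel:
  500–2100 m, dry: Δz = 1.6 km ⇒ ΔT = -15.84°C; T = 12.36°C
  2100–4100 m, saturated: Δz = 2 km ⇒ ΔT = -13.4°C; T = -1.04°C
Environment:
  500–4100 m, environment: Δz = 3.6 km ⇒ ΔT = -27°C; T = 1.2°C
T_parcel − T_env = -1.04 − 1.2 = -2.24°C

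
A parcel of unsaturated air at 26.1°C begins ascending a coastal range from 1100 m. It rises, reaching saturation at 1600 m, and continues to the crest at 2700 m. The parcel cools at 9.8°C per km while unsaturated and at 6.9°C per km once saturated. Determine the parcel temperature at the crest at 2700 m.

13.61°C

1100–1600 m, dry: Δz = 0.5 km ⇒ ΔT = -4.9°C; T = 21.2°C
1600–2700 m, saturated: Δz = 1.1 km ⇒ ΔT = -7.59°C; T = 13.61°C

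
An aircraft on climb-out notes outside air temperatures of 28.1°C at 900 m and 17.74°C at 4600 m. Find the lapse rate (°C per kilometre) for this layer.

2.8°C/km

Γ = −ΔT/Δz = (28.1 − 17.74) / (4600 − 900) m
  = 10.36°C / 3.7 km = 2.8°C/km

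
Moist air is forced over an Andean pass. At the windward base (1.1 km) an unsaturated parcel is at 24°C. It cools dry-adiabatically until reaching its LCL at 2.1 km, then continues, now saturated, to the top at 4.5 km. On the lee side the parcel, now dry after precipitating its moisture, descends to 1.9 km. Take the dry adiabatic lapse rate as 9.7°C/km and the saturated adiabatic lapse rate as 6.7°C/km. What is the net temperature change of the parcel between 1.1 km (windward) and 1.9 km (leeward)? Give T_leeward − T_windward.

-0.56°C

1100–2100 m, dry: Δz = 1 km ⇒ ΔT = -9.7°C; T = 14.3°C
2100–4500 m, saturated: Δz = 2.4 km ⇒ ΔT = -16.08°C; T = -1.78°C
4500–1900 m, dry descent: Δz = 2.6 km ⇒ ΔT = +25.22°C; T = 23.44°C
Net change vs windward start: 23.44 − 24 = -0.56°C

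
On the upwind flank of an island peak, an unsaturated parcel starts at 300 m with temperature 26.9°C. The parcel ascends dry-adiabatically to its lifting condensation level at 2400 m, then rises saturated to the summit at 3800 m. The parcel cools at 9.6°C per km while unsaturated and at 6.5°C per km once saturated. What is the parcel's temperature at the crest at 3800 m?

-2.36°C

300–2400 m, dry: Δz = 2.1 km ⇒ ΔT = -20.16°C; T = 6.74°C
2400–3800 m, saturated: Δz = 1.4 km ⇒ ΔT = -9.1°C; T = -2.36°C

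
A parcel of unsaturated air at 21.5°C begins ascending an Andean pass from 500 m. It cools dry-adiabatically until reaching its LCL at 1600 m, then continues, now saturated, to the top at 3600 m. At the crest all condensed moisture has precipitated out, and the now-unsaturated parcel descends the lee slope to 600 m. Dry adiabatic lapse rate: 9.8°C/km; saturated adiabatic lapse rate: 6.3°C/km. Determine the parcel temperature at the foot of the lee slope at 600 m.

500 → 1600 m (dry, 9.8°C/km): ΔT = -9.8 × 1.1 = -10.78°C → T = 10.72°C
1600 → 3600 m (saturated, 6.3°C/km): ΔT = -6.3 × 2 = -12.6°C → T = -1.88°C
3600 → 600 m (dry descent, 9.8°C/km): ΔT = +9.8 × 3 = +29.4°C → T = 27.52°C

27.52°C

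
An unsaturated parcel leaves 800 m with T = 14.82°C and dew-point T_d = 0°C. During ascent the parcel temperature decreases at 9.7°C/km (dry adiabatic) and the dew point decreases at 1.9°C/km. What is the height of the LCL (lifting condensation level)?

2700 m

T and T_d converge at 9.7 − 1.9 = 7.8°C per km
Height above start = (14.82 − 0) / 7.8 = 1.9 km
LCL altitude = 800 m + 1900 m = 2700 m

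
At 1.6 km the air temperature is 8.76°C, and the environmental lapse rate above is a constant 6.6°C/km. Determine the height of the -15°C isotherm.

Height above start = (8.76 − (-15)) / 6.6 = 3.6 km
Altitude = 1600 m + 3600 m = 5200 m

5.2 km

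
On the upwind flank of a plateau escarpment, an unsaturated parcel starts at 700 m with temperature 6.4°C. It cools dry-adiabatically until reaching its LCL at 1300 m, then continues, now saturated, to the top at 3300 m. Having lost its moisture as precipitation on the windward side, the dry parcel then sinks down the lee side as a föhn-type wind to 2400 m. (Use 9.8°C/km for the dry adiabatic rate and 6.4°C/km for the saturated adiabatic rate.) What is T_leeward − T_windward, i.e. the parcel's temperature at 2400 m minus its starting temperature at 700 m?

Dry to 1300 m: -9.8 × 0.6 km = -5.88°C, so T = 0.52°C.
Saturated to 3300 m: -6.4 × 2 km = -12.8°C, so T = -12.28°C.
Dry descent to 2400 m: +9.8 × 0.9 km = +8.82°C, so T = -3.46°C.
Net change vs windward start: -3.46 − 6.4 = -9.86°C

-9.86°C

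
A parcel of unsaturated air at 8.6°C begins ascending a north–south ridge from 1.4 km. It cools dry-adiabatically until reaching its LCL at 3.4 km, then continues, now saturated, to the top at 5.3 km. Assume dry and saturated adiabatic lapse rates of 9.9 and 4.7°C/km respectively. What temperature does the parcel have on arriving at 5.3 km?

-20.13°C

1400 → 3400 m (dry, 9.9°C/km): ΔT = -9.9 × 2 = -19.8°C → T = -11.2°C
3400 → 5300 m (saturated, 4.7°C/km): ΔT = -4.7 × 1.9 = -8.93°C → T = -20.13°C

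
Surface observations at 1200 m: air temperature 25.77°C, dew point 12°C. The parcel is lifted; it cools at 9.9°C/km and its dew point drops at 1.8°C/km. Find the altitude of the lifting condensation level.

2900 m

T and T_d converge at 9.9 − 1.8 = 8.1°C per km
Height above start = (25.77 − 12) / 8.1 = 1.7 km
LCL altitude = 1200 m + 1700 m = 2900 m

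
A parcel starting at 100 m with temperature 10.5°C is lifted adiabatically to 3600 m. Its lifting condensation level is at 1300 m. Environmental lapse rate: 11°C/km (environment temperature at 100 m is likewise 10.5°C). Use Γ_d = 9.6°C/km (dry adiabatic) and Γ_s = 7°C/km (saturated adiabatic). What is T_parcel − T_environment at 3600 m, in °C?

Parcel:
  From 100 m to 1300 m (dry): cools by 9.6 × 1.2 = 11.52°C, giving -1.02°C.
  From 1300 m to 3600 m (saturated): cools by 7 × 2.3 = 16.1°C, giving -17.12°C.
Environment:
  From 100 m to 3600 m (environment): cools by 11 × 3.5 = 38.5°C, giving -28°C.
T_parcel − T_env = -17.12 − (-28) = +10.88°C

+10.88°C (parcel warmer than environment)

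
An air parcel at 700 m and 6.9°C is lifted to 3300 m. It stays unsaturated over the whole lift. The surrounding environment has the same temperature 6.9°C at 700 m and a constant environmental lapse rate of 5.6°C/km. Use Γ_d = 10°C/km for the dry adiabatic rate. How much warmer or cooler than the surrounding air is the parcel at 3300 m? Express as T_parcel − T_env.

Parcel:
  Dry to 3300 m: -10 × 2.6 km = -26°C, so T = -19.1°C.
Environment:
  Environment to 3300 m: -5.6 × 2.6 km = -14.56°C, so T = -7.66°C.
T_parcel − T_env = -19.1 − (-7.66) = -11.44°C

-11.44°C (parcel cooler than environment)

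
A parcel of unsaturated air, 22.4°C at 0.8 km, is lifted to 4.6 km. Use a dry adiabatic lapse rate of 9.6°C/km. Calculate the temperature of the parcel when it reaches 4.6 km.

From 800 m to 4600 m (dry adiabatic): cools by 9.6 × 3.8 = 36.48°C, giving -14.08°C.

-14.08°C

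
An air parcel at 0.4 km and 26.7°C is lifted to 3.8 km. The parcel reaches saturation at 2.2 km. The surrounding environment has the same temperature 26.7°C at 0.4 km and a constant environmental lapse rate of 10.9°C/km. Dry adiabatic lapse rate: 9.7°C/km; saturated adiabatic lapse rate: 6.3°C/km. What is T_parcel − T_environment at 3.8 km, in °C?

+9.52°C (parcel warmer than environment)

Parcel:
  400 → 2200 m (dry, 9.7°C/km): ΔT = -9.7 × 1.8 = -17.46°C → T = 9.24°C
  2200 → 3800 m (saturated, 6.3°C/km): ΔT = -6.3 × 1.6 = -10.08°C → T = -0.84°C
Environment:
  400 → 3800 m (environment, 10.9°C/km): ΔT = -10.9 × 3.4 = -37.06°C → T = -10.36°C
T_parcel − T_env = -0.84 − (-10.36) = +9.52°C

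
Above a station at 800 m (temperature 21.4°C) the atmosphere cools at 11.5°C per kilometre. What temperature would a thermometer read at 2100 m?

6.45°C

800–2100 m, environmental: Δz = 1.3 km ⇒ ΔT = -14.95°C; T = 6.45°C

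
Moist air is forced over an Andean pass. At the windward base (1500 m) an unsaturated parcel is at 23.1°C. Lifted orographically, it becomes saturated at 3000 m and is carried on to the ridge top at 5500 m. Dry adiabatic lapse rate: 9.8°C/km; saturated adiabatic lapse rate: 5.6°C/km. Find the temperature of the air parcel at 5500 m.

-5.6°C

1500–3000 m, dry: Δz = 1.5 km ⇒ ΔT = -14.7°C; T = 8.4°C
3000–5500 m, saturated: Δz = 2.5 km ⇒ ΔT = -14°C; T = -5.6°C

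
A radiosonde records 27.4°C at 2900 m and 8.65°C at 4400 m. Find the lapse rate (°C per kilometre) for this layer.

12.5°C/km

Γ = −ΔT/Δz = (27.4 − 8.65) / (4400 − 2900) m
  = 18.75°C / 1.5 km = 12.5°C/km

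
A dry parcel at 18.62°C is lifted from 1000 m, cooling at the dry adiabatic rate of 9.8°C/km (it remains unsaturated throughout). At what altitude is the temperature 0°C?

2900 m

Height above start = (18.62 − 0) / 9.8 = 1.9 km
Altitude = 1000 m + 1900 m = 2900 m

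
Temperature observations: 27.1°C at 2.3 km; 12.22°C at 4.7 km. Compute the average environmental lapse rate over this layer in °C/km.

6.2°C/km

Γ = −ΔT/Δz = (27.1 − 12.22) / (4700 − 2300) m
  = 14.88°C / 2.4 km = 6.2°C/km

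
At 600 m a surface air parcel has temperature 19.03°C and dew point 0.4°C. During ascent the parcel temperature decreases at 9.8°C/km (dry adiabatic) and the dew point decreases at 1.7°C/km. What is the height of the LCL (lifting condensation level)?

T and T_d converge at 9.8 − 1.7 = 8.1°C per km
Height above start = (19.03 − 0.4) / 8.1 = 2.3 km
LCL altitude = 600 m + 2300 m = 2900 m

2900 m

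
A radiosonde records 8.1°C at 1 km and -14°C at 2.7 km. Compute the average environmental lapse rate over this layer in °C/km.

13°C/km

Γ = −ΔT/Δz = (8.1 − (-14)) / (2700 − 1000) m
  = 22.1°C / 1.7 km = 13°C/km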